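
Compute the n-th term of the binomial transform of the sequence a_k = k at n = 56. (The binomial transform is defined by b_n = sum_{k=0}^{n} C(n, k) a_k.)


With a_k = k, b_n = sum_{k=0}^{n} C(n, k) k. Using k * C(n, k) = n * C(n-1, k-1) gives b_n = n * sum_{k>=1} C(n-1, k-1) = n * 2^(n-1).
For n = 56: 56 * 2^55 = 56 * 36028797018963968 = 2017612633061982208.

2017612633061982208


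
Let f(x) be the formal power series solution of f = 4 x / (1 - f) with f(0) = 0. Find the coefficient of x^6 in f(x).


Apply Lagrange inversion: f = 4 x * phi(f) with phi(t) = 1/(1 - t), so
[x^n] f = 4^n * (1/n) [t^(n-1)] phi(t)^n = 4^n * (1/n) [t^(n-1)] (1 - t)^(-n) = 4^n * (1/n) C(2n - 2, n - 1) = 4^n * C_{n-1}.
For n = 6: C_5 = C(10, 5) / 6 = 252/6 = 42.
With the 4^6 = 4096 factor, the coefficient is 4096 * 42 = 172032.

172032


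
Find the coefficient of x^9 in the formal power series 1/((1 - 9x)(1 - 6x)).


By partial fractions or Cauchy convolution:
The coefficient equals sum_{k=0}^{9} 9^k * 6^(9-k).
= 1142106075

1142106075


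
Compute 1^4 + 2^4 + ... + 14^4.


This power sum has a closed form given by Faulhaber's formula
sum_{k=1}^{m} k^p = (1 / (p + 1)) * sum_{j=0}^{p} C(p + 1, j) B_j m^(p + 1 - j),
but for small m direct computation is fastest:
1 + 16 + 81 + 256 + 625 + 1296 + 2401 + 4096 + 6561 + 10000 + 14641 + 20736 + 28561 + 38416 = 127687.

127687


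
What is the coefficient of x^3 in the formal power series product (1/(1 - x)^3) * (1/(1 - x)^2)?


Combine the factors: (1/(1 - x)^3) * (1/(1 - x)^2) = 1/(1 - x)^5.
Then use 1/(1 - x)^r = sum_{k>=0} C(k + r - 1, r - 1) x^k with r = 5 and k = 3:
C(7, 4) = 35.

35


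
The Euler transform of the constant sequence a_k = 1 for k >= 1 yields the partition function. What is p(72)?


The Euler transform converts the sequence a_k = 1 into the number of integer partitions.
Using the recurrence or dynamic programming:
p(72) = 5392783

5392783


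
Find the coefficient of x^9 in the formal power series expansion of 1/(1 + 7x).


Write 1/(1 + c x) = 1/(1 - (-c) x) and apply the geometric-series identity
1/(1 - y) = sum_{k>=0} y^k to get 1/(1 + c x) = sum_{k>=0} (-c)^k x^k.
So the coefficient of x^k is (-c)^k = (-1)^k * c^k.
Here c = 7 and k = 9:
(-7)^9 = -1 * 40353607 = -40353607

-40353607


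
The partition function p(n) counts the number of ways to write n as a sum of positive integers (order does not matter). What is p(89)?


Using the generating function prod_{k>=1} 1/(1-x^k), we compute p(89).
By dynamic programming over parts 1 through 89:
p(89) = 49995925

49995925


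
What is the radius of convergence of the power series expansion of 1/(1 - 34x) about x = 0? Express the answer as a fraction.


Expanding 1/(1 - 34x) = sum_{k>=0} 34^k x^k, the series converges when |34x| < 1, i.e., |x| < 1/34.
So the radius of convergence is 1/34 = 1/34.

1/34


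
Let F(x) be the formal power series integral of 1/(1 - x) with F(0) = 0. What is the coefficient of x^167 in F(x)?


1/(1 - x) = sum_{k>=0} x^k. Integrating termwise and using F(0) = 0 gives
F(x) = sum_{k>=0} x^(k+1) / (k+1) = sum_{m>=1} x^m / m = -ln(1 - x).
So the coefficient of x^167 is 1/167 = 1/167.

1/167


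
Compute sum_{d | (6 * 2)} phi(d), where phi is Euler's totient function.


First, 6 * 2 = 12. One classical identity is sum_{d | n} phi(d) = n (each k in [1, n] has a unique gcd with n, and among the k's with gcd(k, n) = n/d there are phi(d) of them). So the sum equals 12. We also verify directly:
Divisors of 12: 1, 2, 3, 4, 6, 12.
phi values: 1, 1, 2, 2, 2, 4.
Sum = 12.

12


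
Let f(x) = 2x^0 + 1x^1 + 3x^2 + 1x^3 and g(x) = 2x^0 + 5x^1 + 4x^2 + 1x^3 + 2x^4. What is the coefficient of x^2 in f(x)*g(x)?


Cauchy product at x^2:
2*4 + 1*5 + 3*2
= 19

19


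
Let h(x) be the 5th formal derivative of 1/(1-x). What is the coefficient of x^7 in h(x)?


Differentiating 5 times: d^5/dx^5 [1/(1-x)] = 5!/(1-x)^6.
The expansion 1/(1-x)^6 = sum_{k>=0} C(k+5, 5) x^k, so the coefficient of x^n in 5!/(1-x)^6 is 5! * C(n+5, 5).
For n = 7: 120 * C(12, 5) = 120 * 792 = 95040

95040


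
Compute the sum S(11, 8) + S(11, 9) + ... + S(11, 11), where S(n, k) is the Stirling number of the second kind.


By definition, S(n, k) counts partitions of an n-set into exactly k nonempty blocks.
Computing row n = 11 for k = 8..11:
S(11, k): 11880, 1155, 55, 1
Sum = 13091.

13091


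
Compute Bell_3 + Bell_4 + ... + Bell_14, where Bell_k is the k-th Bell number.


Recall Bell_k counts set partitions of a k-set (with Bell_0 = 1 by convention).
Bell_3 through Bell_14: 5, 15, 52, 203, 877, 4140, 21147, 115975, 678570, 4213597, 27644437, 190899322
Sum = 5 + 15 + 52 + 203 + 877 + 4140 + 21147 + 115975 + 678570 + 4213597 + 27644437 + 190899322 = 223578340.

223578340


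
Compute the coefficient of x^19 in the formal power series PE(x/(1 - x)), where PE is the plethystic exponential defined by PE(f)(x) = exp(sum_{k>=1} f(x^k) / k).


For f(x) = x/(1 - x) we have
sum_{k>=1} f(x^k) / k = sum_{k>=1} (1/k) * x^k / (1 - x^k) = sum_{k, m >= 1} x^(k m) / k,
which after exponentiating simplifies to
PE(x/(1 - x)) = prod_{k>=1} 1 / (1 - x^k).
This is the generating function for the partition function p(n), so the coefficient of x^19 is p(19).
Computing p(19) by dynamic programming over parts 1, 2, ..., 19: p(19) = 490.

490


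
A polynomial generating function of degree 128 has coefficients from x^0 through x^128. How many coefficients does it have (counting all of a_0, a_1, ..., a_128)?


A polynomial of degree 128 takes the form a_0 + a_1 x + ... + a_128 x^128.
The number of coefficients is 128 + 1 = 129.

129


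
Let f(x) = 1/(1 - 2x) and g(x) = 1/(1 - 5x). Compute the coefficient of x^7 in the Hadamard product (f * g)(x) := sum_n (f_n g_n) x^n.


f has coefficients f_k = 2^k and g has coefficients g_k = 5^k, so the Hadamard product has coefficient (f*g)_k = 2^k * 5^k = 10^k.
For k = 7: 10^7 = 10000000.

10000000


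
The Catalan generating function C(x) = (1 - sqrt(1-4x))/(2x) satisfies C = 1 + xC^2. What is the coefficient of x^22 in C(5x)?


Substituting x -> 5x scales the n-th coefficient by 5^n, so [x^22] C(5x) = 5^22 * C_22.
C_22 = C(2*22, 22)/(23) = 2104098963720/23 = 91482563640.
So 5^22 * 91482563640 = 2384185791015625 * 91482563640 = 218111428356170654296875000.

218111428356170654296875000


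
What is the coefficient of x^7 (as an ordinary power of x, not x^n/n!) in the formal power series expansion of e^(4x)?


The exponential series is e^y = sum_{k>=0} y^k / k!. Substituting y = 4x gives
e^(4x) = sum_{k>=0} 4^k x^k / k!.
So the coefficient of x^n is a^n/n! with a = 4, n = 7:
4^7 / 7! = 16384/5040 = 1024/315

1024/315


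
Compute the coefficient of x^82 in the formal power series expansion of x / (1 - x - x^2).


Let f(x) = sum_{k>=0} a_k x^k. Multiplying f(x) * (1 - x - x^2) = x and matching coefficients gives a_0 = 0, a_1 = 1, and a_k = a_{k-1} + a_{k-2} for k >= 2. These are the Fibonacci numbers F_k.
Iterating from F_0 = 0, F_1 = 1:
F_0=0, F_1=1, F_2=1, F_3=2, F_4=3, F_5=5, F_6=8, F_7=13, F_8=21, F_9=34, ...
F_82 = 61305790721611591.

61305790721611591


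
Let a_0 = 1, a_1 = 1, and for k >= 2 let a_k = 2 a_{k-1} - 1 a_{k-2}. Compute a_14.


Iterating the recurrence forward:
a_0 = 1
a_1 = 1
a_2 = 2*1 - 1*1 = 1
a_3 = 2*1 - 1*1 = 1
a_4 = 2*1 - 1*1 = 1
a_5 = 2*1 - 1*1 = 1
a_6 = 2*1 - 1*1 = 1
a_7 = 2*1 - 1*1 = 1
a_8 = 2*1 - 1*1 = 1
a_9 = 2*1 - 1*1 = 1
a_10 = 2*1 - 1*1 = 1
a_11 = 2*1 - 1*1 = 1
a_12 = 2*1 - 1*1 = 1
a_13 = 2*1 - 1*1 = 1
a_14 = 2*1 - 1*1 = 1
So a_14 = 1.

1


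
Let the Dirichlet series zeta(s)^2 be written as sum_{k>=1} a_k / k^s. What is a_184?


The Dirichlet convolution of the constant function 1 with itself gives (1 * 1)(k) = sum_{d | k} 1 = d(k), the number of positive divisors of k.
Since zeta(s) = sum_{k>=1} 1/k^s, we have zeta(s)^2 = sum_{k>=1} d(k)/k^s, so a_k = d(k).
For k = 184: the divisors are 1, 2, 4, 8, 23, 46, 92, 184.
Count = 8.

8


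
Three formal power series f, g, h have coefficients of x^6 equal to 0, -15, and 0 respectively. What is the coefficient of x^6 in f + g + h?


Series addition is componentwise:
0 + -15 + 0
= -15

-15


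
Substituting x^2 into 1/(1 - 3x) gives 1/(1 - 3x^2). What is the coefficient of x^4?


The coefficient of x^(2m) in 1/(1 - 3x^2) is 3^m.
With n = 4 = 2*2, the coefficient is 3^2 = 9.

9


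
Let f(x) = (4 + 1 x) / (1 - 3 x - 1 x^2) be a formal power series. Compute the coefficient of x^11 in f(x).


Write f(x) = sum_{k>=0} a_k x^k. Multiplying both sides by 1 - 3 x - 1 x^2 gives
(1 - 3 x - 1 x^2) sum_{k>=0} a_k x^k = 4 + 1 x.
Matching coefficients:
 x^0: a_0 = 4
 x^1: a_1 - 3 a_0 = 1  =>  a_1 = 3*4 + 1 = 13
 x^k (k >= 2): a_k = 3 a_{k-1} + 1 a_{k-2}.
Iterating: a_2 = 43, a_3 = 142, a_4 = 469, a_5 = 1549, a_6 = 5116, a_7 = 16897, a_8 = 55807, a_9 = 184318, a_10 = 608761, a_11 = 2010601.
So the coefficient of x^11 is 2010601.

2010601


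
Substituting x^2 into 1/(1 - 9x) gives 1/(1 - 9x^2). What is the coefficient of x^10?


The coefficient of x^(2m) in 1/(1 - 9x^2) is 9^m.
With n = 10 = 2*5, the coefficient is 9^5 = 59049.

59049


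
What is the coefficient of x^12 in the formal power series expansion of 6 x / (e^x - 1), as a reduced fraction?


The exponential generating function for Bernoulli numbers is
x / (e^x - 1) = sum_{k>=0} B_k x^k / k!.
So the coefficient of x^12 in 6 x / (e^x - 1) is 6 B_12 / 12!.
Computing: B_12 = -691/2730, 12! = 479001600, giving
6 * -691/2730 / 479001600 = -691/217945728000.

-691/217945728000


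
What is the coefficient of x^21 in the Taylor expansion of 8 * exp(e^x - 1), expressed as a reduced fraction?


exp(e^x - 1) = sum_{k>=0} Bell_k x^k / k!, where Bell_k is the k-th Bell number.
So the coefficient of x^21 is 8 * Bell_21 / 21!.
Computing: Bell_21 = 474869816156751 and 21! = 51090942171709440000, giving
8 * 474869816156751/51090942171709440000 = 158289938718917/2128789257154560000.

158289938718917/2128789257154560000


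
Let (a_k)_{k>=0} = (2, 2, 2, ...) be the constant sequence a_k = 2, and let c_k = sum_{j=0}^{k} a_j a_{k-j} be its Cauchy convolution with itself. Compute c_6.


Since a_j = 2 for all j >= 0, the convolution sum becomes
c_k = sum_{j=0}^{k} 2 * 2 = 4 * (k + 1).
Equivalently, the generating function of (a_k) is 2/(1 - x) and its square is 4/(1 - x)^2 = sum_{k>=0} 4(k + 1) x^k.
For k = 6: 4 * 7 = 28.

28


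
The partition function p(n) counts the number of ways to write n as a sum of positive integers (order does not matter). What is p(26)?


Using the generating function prod_{k>=1} 1/(1-x^k), we compute p(26).
By dynamic programming over parts 1 through 26:
p(26) = 2436

2436


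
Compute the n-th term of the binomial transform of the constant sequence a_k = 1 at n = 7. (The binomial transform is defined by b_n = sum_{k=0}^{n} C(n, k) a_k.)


With a_k = 1 for all k, b_n = sum_{k=0}^{n} C(n, k) = 2^n by the binomial theorem.
For n = 7: 2^7 = 128.

128


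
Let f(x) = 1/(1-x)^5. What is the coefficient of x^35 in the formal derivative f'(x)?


Differentiate: d/dx [ 1/(1-x)^r ] = r / (1-x)^(r+1).
Here r = 5, so f'(x) = 5 / (1-x)^6.
The expansion of 1/(1-x)^(r+1) has coefficient of x^n equal to C(n+r, r).
So the coefficient of x^35 in f'(x) is
5 * C(40, 5) = 5 * 658008 = 3290040

3290040


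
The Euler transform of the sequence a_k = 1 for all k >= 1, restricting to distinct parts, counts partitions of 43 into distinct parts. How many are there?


Partitions of 43 into distinct parts can be computed via generating function.
Product (1+x)(1+x^2)(1+x^3)...
The coefficient of x^43 = 1610

1610


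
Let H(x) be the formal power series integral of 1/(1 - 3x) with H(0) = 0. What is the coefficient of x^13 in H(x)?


1/(1 - 3x) = sum_{k>=0} 3^k x^k. Integrating termwise with H(0) = 0:
H(x) = sum_{k>=0} 3^k x^(k+1) / (k+1) = sum_{m>=1} 3^(m-1) x^m / m.
For m = 13: 3^12/13 = 531441/13 = 531441/13.

531441/13


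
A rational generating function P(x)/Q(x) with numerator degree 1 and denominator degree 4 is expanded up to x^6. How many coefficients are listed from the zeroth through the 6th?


Expanding up to x^6 gives the coefficients for x^0, x^1, ..., x^6.
That is 6 + 1 = 7 coefficients in total.

7


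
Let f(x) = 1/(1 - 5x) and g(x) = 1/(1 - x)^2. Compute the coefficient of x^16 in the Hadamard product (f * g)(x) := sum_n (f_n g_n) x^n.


f has coefficients f_k = 5^k. For g = 1/(1 - x)^2 the coefficient is g_k = C(k + 1, 1) = k + 1. The Hadamard coefficient is (f * g)_k = 5^k * (k + 1).
For k = 16: 5^16 * 17 = 152587890625 * 17 = 2593994140625.

2593994140625


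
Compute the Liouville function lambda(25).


The Liouville function is lambda(k) = (-1)^Omega(k), where Omega(k) counts the prime factors of k with multiplicity.
Factoring: 25 = 5 * 5, so Omega(25) = 2.
lambda(25) = (-1)^2 = 1.

1


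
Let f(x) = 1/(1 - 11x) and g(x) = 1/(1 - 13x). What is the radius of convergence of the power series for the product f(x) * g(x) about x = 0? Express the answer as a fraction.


The radius of 1/(1 - 11x) is 1/11 (nearest singularity at x = 1/11), and the radius of 1/(1 - 13x) is 1/13.
The product f(x)*g(x) = 1/((1 - 11x)(1 - 13x)) has singularities at both 1/11 and 1/13, so its radius of convergence is the distance to the nearest one:
min(1/11, 1/13) = 1/13.

1/13


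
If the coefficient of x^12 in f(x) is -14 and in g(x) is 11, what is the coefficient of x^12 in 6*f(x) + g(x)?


Scalar multiplication scales coefficients: 6 * -14 = -84.
Then add the g coefficient: -84 + 11
= -73

-73


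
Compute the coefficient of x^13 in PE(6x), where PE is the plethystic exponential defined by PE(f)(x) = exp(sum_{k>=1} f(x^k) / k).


With f(x) = 6x, the exponent is sum_{k>=1} 6 x^k / k = 6 * (-ln(1 - x)). Exponentiating:
PE(6x) = exp(-6 ln(1 - x)) = 1/(1 - x)^6.
By the negative binomial expansion, [x^n] 1/(1 - x)^6 = C(n + 5, 5).
For n = 13: C(18, 5) = 8568.

8568


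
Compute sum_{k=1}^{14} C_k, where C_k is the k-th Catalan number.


C_1 through C_14: 1, 2, 5, 14, 42, 132, 429, 1430, 4862, 16796, 58786, 208012, 742900, 2674440
Sum = 1 + 2 + 5 + 14 + 42 + 132 + 429 + 1430 + 4862 + 16796 + 58786 + 208012 + 742900 + 2674440
= 3707851

3707851


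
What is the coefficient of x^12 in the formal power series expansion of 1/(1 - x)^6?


The expansion 1/(1 - x)^r = sum_{k>=0} C(k + r - 1, r - 1) x^k follows from the multiset / negative-binomial theorem (or from repeated differentiation of the geometric series).
For r = 6 and k = 12:
C(17, 5) = 355687428096000 / (120 * 479001600) = 6188.

6188


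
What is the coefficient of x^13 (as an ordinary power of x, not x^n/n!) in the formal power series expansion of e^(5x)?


The exponential series is e^y = sum_{k>=0} y^k / k!. Substituting y = 5x gives
e^(5x) = sum_{k>=0} 5^k x^k / k!.
So the coefficient of x^n is a^n/n! with a = 5, n = 13:
5^13 / 13! = 1220703125/6227020800 = 48828125/249080832

48828125/249080832


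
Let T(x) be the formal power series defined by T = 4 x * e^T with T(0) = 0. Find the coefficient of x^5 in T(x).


Apply the Lagrange inversion formula: if T = 4 x * phi(T) with phi(t) = e^t, then
[x^n] T = 4^n * (1/n) [t^(n-1)] phi(t)^n = 4^n * (1/n) [t^(n-1)] e^(n t) = 4^n * (1/n) * n^(n-1) / (n-1)! = 4^n * n^(n-1) / n!.
When c = 1 this is the Cayley count of rooted labeled trees on n vertices, divided by n!.
For n = 5: 4^5 * 5^4 / 5! = 1024 * 625/120 = 16000/3.

16000/3


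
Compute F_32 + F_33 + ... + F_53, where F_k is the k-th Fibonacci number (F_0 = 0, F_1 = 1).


Use the identity sum_{k=0}^{N} F_k = F_{N+2} - 1 (which follows from F_{k+2} - F_{k+1} = F_k). Then
sum_{k=32}^{53} F_k = (F_{55} - 1) - (F_{33} - 1) = F_{55} - F_{33}.
Computing: F_{55} = 139583862445, F_{33} = 3524578, so
Sum = 139583862445 - 3524578 = 139580337867.

139580337867


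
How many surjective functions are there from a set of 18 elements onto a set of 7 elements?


By inclusion-exclusion on which target elements are missed, the number of surjections from an n-set onto a k-set is
surj(n, k) = sum_{j=0}^{k} (-1)^j C(k, j) (k - j)^n.
Equivalently surj(n, k) = k! * S(n, k), where S(n, k) is the Stirling number of the second kind.
For n = 18, k = 7:
S(18, 7) = 197462483400, so
surj = 7! * 197462483400 = 5040 * 197462483400 = 995210916336000.

995210916336000


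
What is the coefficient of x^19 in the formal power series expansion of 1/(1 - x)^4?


The negative binomial / multiset identity is
1/(1 - x)^r = sum_{k>=0} C(k + r - 1, r - 1) x^k.
Here r = 4 and k = 19, so the coefficient is
C(19 + 3, 3) = C(22, 3)
= 1540

1540


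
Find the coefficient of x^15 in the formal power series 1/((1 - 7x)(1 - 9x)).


By partial fractions or Cauchy convolution:
The coefficient equals sum_{k=0}^{15} 7^k * 9^(15-k).
= 909893629141120

909893629141120


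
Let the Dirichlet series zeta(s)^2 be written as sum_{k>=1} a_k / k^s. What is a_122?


The Dirichlet convolution of the constant function 1 with itself gives (1 * 1)(k) = sum_{d | k} 1 = d(k), the number of positive divisors of k.
Since zeta(s) = sum_{k>=1} 1/k^s, we have zeta(s)^2 = sum_{k>=1} d(k)/k^s, so a_k = d(k).
For k = 122: the divisors are 1, 2, 61, 122.
Count = 4.

4


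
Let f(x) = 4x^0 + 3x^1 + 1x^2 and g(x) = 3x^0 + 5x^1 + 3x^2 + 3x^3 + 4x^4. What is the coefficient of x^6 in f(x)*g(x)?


Cauchy product at x^6:
1*4
= 4

4


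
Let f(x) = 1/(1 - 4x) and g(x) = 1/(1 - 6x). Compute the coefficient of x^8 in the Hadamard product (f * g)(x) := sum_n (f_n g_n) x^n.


f has coefficients f_k = 4^k and g has coefficients g_k = 6^k, so the Hadamard product has coefficient (f*g)_k = 4^k * 6^k = 24^k.
For k = 8: 24^8 = 110075314176.

110075314176


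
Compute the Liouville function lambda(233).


The Liouville function is lambda(k) = (-1)^Omega(k), where Omega(k) counts the prime factors of k with multiplicity.
Factoring: 233 = 233, so Omega(233) = 1.
lambda(233) = (-1)^1 = -1.

-1


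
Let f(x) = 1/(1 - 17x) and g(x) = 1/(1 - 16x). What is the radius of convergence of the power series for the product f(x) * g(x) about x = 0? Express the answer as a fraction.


The radius of 1/(1 - 17x) is 1/17 (nearest singularity at x = 1/17), and the radius of 1/(1 - 16x) is 1/16.
The product f(x)*g(x) = 1/((1 - 17x)(1 - 16x)) has singularities at both 1/17 and 1/16, so its radius of convergence is the distance to the nearest one:
min(1/17, 1/16) = 1/17.

1/17


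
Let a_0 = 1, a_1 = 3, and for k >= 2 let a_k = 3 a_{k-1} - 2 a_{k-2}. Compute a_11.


Iterating the recurrence forward:
a_0 = 1
a_1 = 3
a_2 = 3*3 - 2*1 = 7
a_3 = 3*7 - 2*3 = 15
a_4 = 3*15 - 2*7 = 31
a_5 = 3*31 - 2*15 = 63
a_6 = 3*63 - 2*31 = 127
a_7 = 3*127 - 2*63 = 255
a_8 = 3*255 - 2*127 = 511
a_9 = 3*511 - 2*255 = 1023
a_10 = 3*1023 - 2*511 = 2047
a_11 = 3*2047 - 2*1023 = 4095
So a_11 = 4095.

4095


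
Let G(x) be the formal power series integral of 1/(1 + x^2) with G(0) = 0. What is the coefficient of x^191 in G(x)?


1/(1 + x^2) = sum_{j>=0} (-1)^j x^(2j). Integrating termwise with G(0) = 0:
G(x) = sum_{j>=0} (-1)^j x^(2j+1) / (2j+1) = arctan(x).
Only odd powers are nonzero. For x^191 write 191 = 2*95 + 1, giving
(-1)^95 / 191 = -1/191 = -1/191.

-1/191


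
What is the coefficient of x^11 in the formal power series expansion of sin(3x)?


The Maclaurin series is sin(t) = sum_{k>=0} (-1)^k t^(2k+1) / (2k+1)!, so substituting t = 3x, only odd powers of x are nonzero, with coefficient of x^(2k+1) equal to (-1)^k 3^(2k+1) / (2k+1)!.
Write 11 = 2*5 + 1, giving the coefficient (-1)^5 * 3^11 / 11! = -177147/39916800 = -2187/492800.

-2187/492800


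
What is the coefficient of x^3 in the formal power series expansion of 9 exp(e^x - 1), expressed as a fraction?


exp(e^x - 1) is the exponential generating function for the Bell numbers Bell_k: exp(e^x - 1) = sum_{k>=0} Bell_k x^k / k!.
So the coefficient of x^3 in 9 exp(e^x - 1) is 9 Bell_3 / 3!.
Computing: Bell_3 = 5 and 3! = 6, giving
9 * 5/6 = 15/2.

15/2


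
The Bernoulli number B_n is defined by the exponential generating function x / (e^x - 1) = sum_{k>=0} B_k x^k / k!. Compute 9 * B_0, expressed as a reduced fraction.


Bernoulli numbers can also be computed recursively via B_0 = 1 and sum_{j=0}^{m} C(m+1, j) B_j = 0 for m >= 1. Odd-index Bernoulli numbers vanish for k >= 3.
Computing B_0 = 1, so 9 * B_0 = 9 * 1 = 9.

9


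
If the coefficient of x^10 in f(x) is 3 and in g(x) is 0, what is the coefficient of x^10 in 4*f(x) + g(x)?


Scalar multiplication scales coefficients: 4 * 3 = 12.
Then add the g coefficient: 12 + 0
= 12

12


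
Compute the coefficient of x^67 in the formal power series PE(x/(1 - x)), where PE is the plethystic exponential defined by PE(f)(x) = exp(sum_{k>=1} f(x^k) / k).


For f(x) = x/(1 - x) we have
sum_{k>=1} f(x^k) / k = sum_{k>=1} (1/k) * x^k / (1 - x^k) = sum_{k, m >= 1} x^(k m) / k,
which after exponentiating simplifies to
PE(x/(1 - x)) = prod_{k>=1} 1 / (1 - x^k).
This is the generating function for the partition function p(n), so the coefficient of x^67 is p(67).
Computing p(67) by dynamic programming over parts 1, 2, ..., 67: p(67) = 2679689.

2679689


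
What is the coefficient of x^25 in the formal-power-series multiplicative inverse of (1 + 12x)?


The inverse is 1/(1 + 12x). Apply the geometric identity 1/(1 - y) = sum_{k>=0} y^k with y = -12x:
1/(1 + 12x) = sum_{k>=0} (-12)^k x^k.
So the coefficient of x^25 is (-12)^25 = -953962166440690129601298432.

-953962166440690129601298432


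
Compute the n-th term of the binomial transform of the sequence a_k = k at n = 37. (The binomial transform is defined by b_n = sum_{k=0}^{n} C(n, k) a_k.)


With a_k = k, b_n = sum_{k=0}^{n} C(n, k) k. Using k * C(n, k) = n * C(n-1, k-1) gives b_n = n * sum_{k>=1} C(n-1, k-1) = n * 2^(n-1).
For n = 37: 37 * 2^36 = 37 * 68719476736 = 2542620639232.

2542620639232


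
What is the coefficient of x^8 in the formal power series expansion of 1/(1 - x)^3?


The negative binomial / multiset identity is
1/(1 - x)^r = sum_{k>=0} C(k + r - 1, r - 1) x^k.
Here r = 3 and k = 8, so the coefficient is
C(8 + 2, 2) = C(10, 2)
= 45

45


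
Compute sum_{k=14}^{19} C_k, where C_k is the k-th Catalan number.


C_14 through C_19: 2674440, 9694845, 35357670, 129644790, 477638700, 1767263190
Sum = 2674440 + 9694845 + 35357670 + 129644790 + 477638700 + 1767263190
= 2422273635

2422273635


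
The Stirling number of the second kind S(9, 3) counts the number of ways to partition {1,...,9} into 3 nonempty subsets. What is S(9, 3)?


Using the explicit formula S(n,k) = (1/k!) sum_{j=0}^{k} (-1)^(k-j) C(k,j) j^n:
S(9, 3) = 3025
Equivalently, S(n,k) is n! times the coefficient of x^n in the EGF (e^x - 1)^k / k!.

3025


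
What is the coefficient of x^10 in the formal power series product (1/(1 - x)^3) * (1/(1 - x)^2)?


Combine the factors: (1/(1 - x)^3) * (1/(1 - x)^2) = 1/(1 - x)^5.
Then use 1/(1 - x)^r = sum_{k>=0} C(k + r - 1, r - 1) x^k with r = 5 and k = 10:
C(14, 4) = 1001.

1001


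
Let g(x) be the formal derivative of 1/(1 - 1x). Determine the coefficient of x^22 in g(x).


Differentiate termwise: d/dx sum_{k>=0} 1^k x^k = sum_{k>=1} k 1^k x^(k-1) = sum_{j>=0} (j+1) 1^(j+1) x^j.
Equivalently, d/dx [1/(1 - 1x)] = 1/(1 - 1x)^2.
For j = 22: 23 * 1^23 = 23 * 1 = 23.

23


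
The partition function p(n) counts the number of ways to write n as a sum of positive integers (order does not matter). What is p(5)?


Using the generating function prod_{k>=1} 1/(1-x^k), we compute p(5).
By dynamic programming over parts 1 through 5:
p(5) = 7

7


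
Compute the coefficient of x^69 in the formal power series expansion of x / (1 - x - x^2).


Let f(x) = sum_{k>=0} a_k x^k. Multiplying f(x) * (1 - x - x^2) = x and matching coefficients gives a_0 = 0, a_1 = 1, and a_k = a_{k-1} + a_{k-2} for k >= 2. These are the Fibonacci numbers F_k.
Iterating from F_0 = 0, F_1 = 1:
F_0=0, F_1=1, F_2=1, F_3=2, F_4=3, F_5=5, F_6=8, F_7=13, F_8=21, F_9=34, ...
F_69 = 117669030460994.

117669030460994


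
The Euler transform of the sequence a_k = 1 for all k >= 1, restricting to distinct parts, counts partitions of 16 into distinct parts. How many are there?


Partitions of 16 into distinct parts can be computed via generating function.
Product (1+x)(1+x^2)(1+x^3)...
The coefficient of x^16 = 32

32


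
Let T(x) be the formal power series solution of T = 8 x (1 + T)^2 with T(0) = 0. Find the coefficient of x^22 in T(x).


Apply the Lagrange inversion formula: if T = 8 x * phi(T) with phi(t) = (1 + t)^2, then [x^n] T = 8^n * (1/n) [t^(n-1)] phi(t)^n = 8^n * (1/n) [t^(n-1)] (1 + t)^(2n) = 8^n * (1/n) C(2n, n-1).
Using the identity C(2n, n-1) = C(2n, n) * n / (n+1), the unscaled factor equals C(2n, n) / (n+1) = C_n, the n-th Catalan number.
For n = 22: C_22 = C(44, 22) / 23 = 2104098963720/23 = 91482563640.
With the 8^22 = 73786976294838206464 factor, the coefficient is 73786976294838206464 * 91482563640 = 6750221754695707626346339368960.

6750221754695707626346339368960


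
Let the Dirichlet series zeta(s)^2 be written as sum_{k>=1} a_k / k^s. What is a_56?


The Dirichlet convolution of the constant function 1 with itself gives (1 * 1)(k) = sum_{d | k} 1 = d(k), the number of positive divisors of k.
Since zeta(s) = sum_{k>=1} 1/k^s, we have zeta(s)^2 = sum_{k>=1} d(k)/k^s, so a_k = d(k).
For k = 56: the divisors are 1, 2, 4, 7, 8, 14, 28, 56.
Count = 8.

8


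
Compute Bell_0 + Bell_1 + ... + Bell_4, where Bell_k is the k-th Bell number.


Recall Bell_k counts set partitions of a k-set (with Bell_0 = 1 by convention).
Bell_0 through Bell_4: 1, 1, 2, 5, 15
Sum = 1 + 1 + 2 + 5 + 15 = 24.

24


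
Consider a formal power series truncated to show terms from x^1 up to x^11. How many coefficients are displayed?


From x^1 to x^11 inclusive, the count is 11 - 1 + 1 = 11.

11


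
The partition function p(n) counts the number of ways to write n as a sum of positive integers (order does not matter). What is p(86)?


Using the generating function prod_{k>=1} 1/(1-x^k), we compute p(86).
By dynamic programming over parts 1 through 86:
p(86) = 34262962

34262962


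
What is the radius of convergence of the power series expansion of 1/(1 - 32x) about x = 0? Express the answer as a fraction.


Expanding 1/(1 - 32x) = sum_{k>=0} 32^k x^k, the series converges when |32x| < 1, i.e., |x| < 1/32.
So the radius of convergence is 1/32 = 1/32.

1/32


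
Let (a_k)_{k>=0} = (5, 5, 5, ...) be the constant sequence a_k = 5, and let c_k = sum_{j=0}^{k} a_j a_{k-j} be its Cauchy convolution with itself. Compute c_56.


Since a_j = 5 for all j >= 0, the convolution sum becomes
c_k = sum_{j=0}^{k} 5 * 5 = 25 * (k + 1).
Equivalently, the generating function of (a_k) is 5/(1 - x) and its square is 25/(1 - x)^2 = sum_{k>=0} 25(k + 1) x^k.
For k = 56: 25 * 57 = 1425.

1425


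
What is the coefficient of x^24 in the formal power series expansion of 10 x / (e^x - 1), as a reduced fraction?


The exponential generating function for Bernoulli numbers is
x / (e^x - 1) = sum_{k>=0} B_k x^k / k!.
So the coefficient of x^24 in 10 x / (e^x - 1) is 10 B_24 / 24!.
Computing: B_24 = -236364091/2730, 24! = 620448401733239439360000, giving
10 * -236364091/2730 / 620448401733239439360000 = -236364091/169382413673174366945280000.

-236364091/169382413673174366945280000


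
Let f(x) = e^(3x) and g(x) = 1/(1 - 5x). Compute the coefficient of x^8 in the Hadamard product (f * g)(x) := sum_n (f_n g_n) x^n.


Expanding: f_k = 3^k/k! (from e^(3x)) and g_k = 5^k (from 1/(1 - 5x)). So the Hadamard coefficient (f * g)_k = 3^k 5^k / k! = (15)^k / k!.
For k = 8: 15^8/8! = 2562890625/40320 = 56953125/896.

56953125/896


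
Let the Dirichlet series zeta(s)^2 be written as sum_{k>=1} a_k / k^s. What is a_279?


The Dirichlet convolution of the constant function 1 with itself gives (1 * 1)(k) = sum_{d | k} 1 = d(k), the number of positive divisors of k.
Since zeta(s) = sum_{k>=1} 1/k^s, we have zeta(s)^2 = sum_{k>=1} d(k)/k^s, so a_k = d(k).
For k = 279: the divisors are 1, 3, 9, 31, 93, 279.
Count = 6.

6


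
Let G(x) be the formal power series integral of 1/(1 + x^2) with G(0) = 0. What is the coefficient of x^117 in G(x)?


1/(1 + x^2) = sum_{j>=0} (-1)^j x^(2j). Integrating termwise with G(0) = 0:
G(x) = sum_{j>=0} (-1)^j x^(2j+1) / (2j+1) = arctan(x).
Only odd powers are nonzero. For x^117 write 117 = 2*58 + 1, giving
(-1)^58 / 117 = 1/117 = 1/117.

1/117


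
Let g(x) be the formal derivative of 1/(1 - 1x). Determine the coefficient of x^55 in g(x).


Differentiate termwise: d/dx sum_{k>=0} 1^k x^k = sum_{k>=1} k 1^k x^(k-1) = sum_{j>=0} (j+1) 1^(j+1) x^j.
Equivalently, d/dx [1/(1 - 1x)] = 1/(1 - 1x)^2.
For j = 55: 56 * 1^56 = 56 * 1 = 56.

56


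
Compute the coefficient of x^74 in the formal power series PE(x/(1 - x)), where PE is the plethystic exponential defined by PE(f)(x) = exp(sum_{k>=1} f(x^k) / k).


For f(x) = x/(1 - x) we have
sum_{k>=1} f(x^k) / k = sum_{k>=1} (1/k) * x^k / (1 - x^k) = sum_{k, m >= 1} x^(k m) / k,
which after exponentiating simplifies to
PE(x/(1 - x)) = prod_{k>=1} 1 / (1 - x^k).
This is the generating function for the partition function p(n), so the coefficient of x^74 is p(74).
Computing p(74) by dynamic programming over parts 1, 2, ..., 74: p(74) = 7089500.

7089500


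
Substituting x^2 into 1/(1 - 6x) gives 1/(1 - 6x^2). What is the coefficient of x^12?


The coefficient of x^(2m) in 1/(1 - 6x^2) is 6^m.
With n = 12 = 2*6, the coefficient is 6^6 = 46656.

46656


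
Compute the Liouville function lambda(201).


The Liouville function is lambda(k) = (-1)^Omega(k), where Omega(k) counts the prime factors of k with multiplicity.
Factoring: 201 = 3 * 67, so Omega(201) = 2.
lambda(201) = (-1)^2 = 1.

1


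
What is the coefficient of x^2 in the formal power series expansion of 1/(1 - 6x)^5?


The general identity 1/(1 - c x)^r = sum_{k>=0} c^k C(k + r - 1, r - 1) x^k follows by substituting y = c x into 1/(1 - y)^r = sum_{k>=0} C(k + r - 1, r - 1) y^k.
For c = 6, r = 5, k = 2:
6^2 * C(6, 4) = 36 * 15 = 540.

540


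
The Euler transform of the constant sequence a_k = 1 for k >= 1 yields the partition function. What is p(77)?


The Euler transform converts the sequence a_k = 1 into the number of integer partitions.
Using the recurrence or dynamic programming:
p(77) = 10619863

10619863


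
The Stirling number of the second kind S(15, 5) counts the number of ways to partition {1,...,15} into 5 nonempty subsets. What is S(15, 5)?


Using the explicit formula S(n,k) = (1/k!) sum_{j=0}^{k} (-1)^(k-j) C(k,j) j^n:
S(15, 5) = 210766920
Equivalently, S(n,k) is n! times the coefficient of x^n in the EGF (e^x - 1)^k / k!.

210766920


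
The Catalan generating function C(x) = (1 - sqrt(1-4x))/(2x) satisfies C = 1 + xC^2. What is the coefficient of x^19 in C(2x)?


Substituting x -> 2x scales the n-th coefficient by 2^n, so [x^19] C(2x) = 2^19 * C_19.
C_19 = C(2*19, 19)/(20) = 35345263800/20 = 1767263190.
So 2^19 * 1767263190 = 524288 * 1767263190 = 926554883358720.

926554883358720


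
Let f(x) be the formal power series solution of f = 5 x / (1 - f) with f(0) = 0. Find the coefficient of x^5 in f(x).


Apply Lagrange inversion: f = 5 x * phi(f) with phi(t) = 1/(1 - t), so
[x^n] f = 5^n * (1/n) [t^(n-1)] phi(t)^n = 5^n * (1/n) [t^(n-1)] (1 - t)^(-n) = 5^n * (1/n) C(2n - 2, n - 1) = 5^n * C_{n-1}.
For n = 5: C_4 = C(8, 4) / 5 = 70/5 = 14.
With the 5^5 = 3125 factor, the coefficient is 3125 * 14 = 43750.

43750


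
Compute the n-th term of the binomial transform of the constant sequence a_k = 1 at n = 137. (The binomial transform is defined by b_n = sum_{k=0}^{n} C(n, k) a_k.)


With a_k = 1 for all k, b_n = sum_{k=0}^{n} C(n, k) = 2^n by the binomial theorem.
For n = 137: 2^137 = 174224571863520493293247799005065324265472.

174224571863520493293247799005065324265472


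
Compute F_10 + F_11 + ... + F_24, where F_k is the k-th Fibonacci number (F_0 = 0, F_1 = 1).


Use the identity sum_{k=0}^{N} F_k = F_{N+2} - 1 (which follows from F_{k+2} - F_{k+1} = F_k). Then
sum_{k=10}^{24} F_k = (F_{26} - 1) - (F_{11} - 1) = F_{26} - F_{11}.
Computing: F_{26} = 121393, F_{11} = 89, so
Sum = 121393 - 89 = 121304.

121304


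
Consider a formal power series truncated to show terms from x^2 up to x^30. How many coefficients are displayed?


From x^2 to x^30 inclusive, the count is 30 - 2 + 1 = 29.

29


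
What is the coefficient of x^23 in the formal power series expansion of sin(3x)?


The Maclaurin series is sin(t) = sum_{k>=0} (-1)^k t^(2k+1) / (2k+1)!, so substituting t = 3x, only odd powers of x are nonzero, with coefficient of x^(2k+1) equal to (-1)^k 3^(2k+1) / (2k+1)!.
Write 23 = 2*11 + 1, giving the coefficient (-1)^11 * 3^23 / 23! = -94143178827/25852016738884976640000 = -4782969/1313418520494080000.

-4782969/1313418520494080000


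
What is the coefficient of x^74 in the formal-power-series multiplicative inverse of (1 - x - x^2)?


Let the inverse be f(x) = sum_{k>=0} a_k x^k. From f(x) * (1 - x - x^2) = 1 and matching coefficients:
 x^0: a_0 = 1.
 x^1: a_1 - a_0 = 0, so a_1 = 1.
 x^k (k >= 2): a_k - a_{k-1} - a_{k-2} = 0, i.e. a_k = a_{k-1} + a_{k-2}.
This is the Fibonacci-type recurrence shifted so that a_0 = a_1 = 1.
Iterating: a_0=1, a_1=1, a_2=2, a_3=3, a_4=5, a_5=8, a_6=13, a_7=21, a_8=34, a_9=55, ...
a_74 = 2111485077978050.

2111485077978050


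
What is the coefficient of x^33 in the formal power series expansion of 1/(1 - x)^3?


The negative binomial / multiset identity is
1/(1 - x)^r = sum_{k>=0} C(k + r - 1, r - 1) x^k.
Here r = 3 and k = 33, so the coefficient is
C(33 + 2, 2) = C(35, 2)
= 595

595


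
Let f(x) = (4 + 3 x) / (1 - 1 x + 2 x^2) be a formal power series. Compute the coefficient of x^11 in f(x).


Write f(x) = sum_{k>=0} a_k x^k. Multiplying both sides by 1 - 1 x + 2 x^2 gives
(1 - 1 x + 2 x^2) sum_{k>=0} a_k x^k = 4 + 3 x.
Matching coefficients:
 x^0: a_0 = 4
 x^1: a_1 - 1 a_0 = 3  =>  a_1 = 1*4 + 3 = 7
 x^k (k >= 2): a_k = 1 a_{k-1} - 2 a_{k-2}.
Iterating: a_2 = -1, a_3 = -15, a_4 = -13, a_5 = 17, a_6 = 43, a_7 = 9, a_8 = -77, a_9 = -95, a_10 = 59, a_11 = 249.
So the coefficient of x^11 is 249.

249


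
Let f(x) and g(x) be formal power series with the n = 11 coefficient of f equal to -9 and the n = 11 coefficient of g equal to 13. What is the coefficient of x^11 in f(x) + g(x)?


Addition of formal power series is termwise.
The coefficient of x^11 in f + g = -9 + 13
= 4

4


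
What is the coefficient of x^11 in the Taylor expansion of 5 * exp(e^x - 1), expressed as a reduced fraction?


exp(e^x - 1) = sum_{k>=0} Bell_k x^k / k!, where Bell_k is the k-th Bell number.
So the coefficient of x^11 is 5 * Bell_11 / 11!.
Computing: Bell_11 = 678570 and 11! = 39916800, giving
5 * 678570/39916800 = 22619/266112.

22619/266112


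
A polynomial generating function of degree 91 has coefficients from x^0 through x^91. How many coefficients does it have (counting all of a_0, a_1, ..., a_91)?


A polynomial of degree 91 takes the form a_0 + a_1 x + ... + a_91 x^91.
The number of coefficients is 91 + 1 = 92.

92


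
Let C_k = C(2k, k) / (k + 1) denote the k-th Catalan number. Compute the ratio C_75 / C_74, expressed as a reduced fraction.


Using C_k = (2k)! / (k! (k+1)!), the ratio C_{k+1}/C_k simplifies to
C_{k+1}/C_k = [(2k+2)! / ((k+1)! (k+2)!)] * [k! (k+1)! / (2k)!]
 = (2k+2)(2k+1) / ((k+1)(k+2)) = 2(2k+1) / (k+2).
For k = 74: 2(2*74 + 1) / (74 + 2) = 298/76 = 149/38.

149/38


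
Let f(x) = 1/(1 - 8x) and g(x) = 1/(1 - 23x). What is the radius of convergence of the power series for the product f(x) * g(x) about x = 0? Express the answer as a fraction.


The radius of 1/(1 - 8x) is 1/8 (nearest singularity at x = 1/8), and the radius of 1/(1 - 23x) is 1/23.
The product f(x)*g(x) = 1/((1 - 8x)(1 - 23x)) has singularities at both 1/8 and 1/23, so its radius of convergence is the distance to the nearest one:
min(1/8, 1/23) = 1/23.

1/23


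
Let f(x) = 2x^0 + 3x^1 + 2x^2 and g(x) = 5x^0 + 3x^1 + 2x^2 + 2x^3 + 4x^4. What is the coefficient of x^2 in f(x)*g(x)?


Cauchy product at x^2:
2*2 + 3*3 + 2*5
= 23

23


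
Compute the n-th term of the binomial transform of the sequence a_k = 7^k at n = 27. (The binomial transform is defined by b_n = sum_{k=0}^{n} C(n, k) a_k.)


With a_k = 7^k, b_n = sum_{k=0}^{n} C(n, k) 7^k = (1 + 7)^n by the binomial theorem.
For n = 27: (1 + 7)^27 = 8^27 = 2417851639229258349412352.

2417851639229258349412352


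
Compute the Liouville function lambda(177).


The Liouville function is lambda(k) = (-1)^Omega(k), where Omega(k) counts the prime factors of k with multiplicity.
Factoring: 177 = 3 * 59, so Omega(177) = 2.
lambda(177) = (-1)^2 = 1.

1


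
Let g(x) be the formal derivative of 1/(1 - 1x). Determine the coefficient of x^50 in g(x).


Differentiate termwise: d/dx sum_{k>=0} 1^k x^k = sum_{k>=1} k 1^k x^(k-1) = sum_{j>=0} (j+1) 1^(j+1) x^j.
Equivalently, d/dx [1/(1 - 1x)] = 1/(1 - 1x)^2.
For j = 50: 51 * 1^51 = 51 * 1 = 51.

51


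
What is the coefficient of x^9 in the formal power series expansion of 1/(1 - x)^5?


The expansion 1/(1 - x)^r = sum_{k>=0} C(k + r - 1, r - 1) x^k follows from the multiset / negative-binomial theorem (or from repeated differentiation of the geometric series).
For r = 5 and k = 9:
C(13, 4) = 6227020800 / (24 * 362880) = 715.

715


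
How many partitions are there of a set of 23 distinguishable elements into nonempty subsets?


Bell_23 can be computed from the Bell triangle or from Dobinski's identity Bell_n = (1/e) * sum_{k>=0} k^n / k!.
Computing Bell_23 = 44152005855084346.

44152005855084346


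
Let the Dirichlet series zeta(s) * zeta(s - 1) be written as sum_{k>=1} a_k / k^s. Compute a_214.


Convolution gives a_k = sum_{d | k} d * 1 = sum_{d | k} d = sigma(k), the sum of positive divisors of k.
For k = 214, the divisors are 1, 2, 107, 214, so
sigma(214) = 1 + 2 + 107 + 214 = 324.

324


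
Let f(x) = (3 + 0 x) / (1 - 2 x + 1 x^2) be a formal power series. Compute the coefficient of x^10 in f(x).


Write f(x) = sum_{k>=0} a_k x^k. Multiplying both sides by 1 - 2 x + 1 x^2 gives
(1 - 2 x + 1 x^2) sum_{k>=0} a_k x^k = 3 + 0 x.
Matching coefficients:
 x^0: a_0 = 3
 x^1: a_1 - 2 a_0 = 0  =>  a_1 = 2*3 + 0 = 6
 x^k (k >= 2): a_k = 2 a_{k-1} - 1 a_{k-2}.
Iterating: a_2 = 9, a_3 = 12, a_4 = 15, a_5 = 18, a_6 = 21, a_7 = 24, a_8 = 27, a_9 = 30, a_10 = 33.
So the coefficient of x^10 is 33.

33


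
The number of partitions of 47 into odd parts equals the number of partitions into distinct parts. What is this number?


Computing partitions of 47 into odd parts (1, 3, 5, ...):
Using the generating function prod_{k>=0} 1/(1-x^(2k+1)),
the count is 2590

2590


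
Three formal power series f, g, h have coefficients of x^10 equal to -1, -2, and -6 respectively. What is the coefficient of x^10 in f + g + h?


Series addition is componentwise:
-1 + -2 + -6
= -9

-9


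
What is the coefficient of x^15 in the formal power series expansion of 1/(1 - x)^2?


The negative binomial / multiset identity is
1/(1 - x)^r = sum_{k>=0} C(k + r - 1, r - 1) x^k.
Here r = 2 and k = 15, so the coefficient is
C(15 + 1, 1) = C(16, 1)
= 16

16


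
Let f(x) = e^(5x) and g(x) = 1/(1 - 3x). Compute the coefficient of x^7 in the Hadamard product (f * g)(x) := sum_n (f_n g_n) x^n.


Expanding: f_k = 5^k/k! (from e^(5x)) and g_k = 3^k (from 1/(1 - 3x)). So the Hadamard coefficient (f * g)_k = 5^k 3^k / k! = (15)^k / k!.
For k = 7: 15^7/7! = 170859375/5040 = 3796875/112.

3796875/112


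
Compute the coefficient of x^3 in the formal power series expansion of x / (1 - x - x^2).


Let f(x) = sum_{k>=0} a_k x^k. Multiplying f(x) * (1 - x - x^2) = x and matching coefficients gives a_0 = 0, a_1 = 1, and a_k = a_{k-1} + a_{k-2} for k >= 2. These are the Fibonacci numbers F_k.
Iterating from F_0 = 0, F_1 = 1:
F_0=0, F_1=1, F_2=1, F_3=2
F_3 = 2.

2
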